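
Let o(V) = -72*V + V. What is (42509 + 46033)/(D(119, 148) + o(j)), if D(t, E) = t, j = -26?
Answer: 29514/655 ≈ 45.060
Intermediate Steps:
o(V) = -71*V
(42509 + 46033)/(D(119, 148) + o(j)) = (42509 + 46033)/(119 - 71*(-26)) = 88542/(119 + 1846) = 88542/1965 = 88542*(1/1965) = 29514/655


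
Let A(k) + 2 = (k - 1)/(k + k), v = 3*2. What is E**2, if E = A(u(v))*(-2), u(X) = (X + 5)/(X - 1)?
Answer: 1444/121 ≈ 11.934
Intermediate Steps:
v = 6
u(X) = (5 + X)/(-1 + X)
A(k) = -2 + (-1 + k)/(2*k) (A(k) = -2 + (k - 1)/(k + k) = -2 + (-1 + k)/((2*k)) = -2 + (-1 + k)*(1/(2*k)) = -2 + (-1 + k)/(2*k))
E = 38/11 (E = ((-1 - 3*(5 + 6)/(-1 + 6))/(2*(((5 + 6)/(-1 + 6)))))*(-2) = ((-1 - 3*11/5)/(2*((11/5))))*(-2) = ((-1 - 3*11/5)/(2*(((1/5)*11))))*(-2) = ((-1 - 3*11/5)/(2*(11/5)))*(-2) = ((1/2)*(5/11)*(-1 - 33/5))*(-2) = ((1/2)*(5/11)*(-38/5))*(-2) = -19/11*(-2) = 38/11 ≈ 3.4545)
E**2 = (38/11)**2 = 1444/121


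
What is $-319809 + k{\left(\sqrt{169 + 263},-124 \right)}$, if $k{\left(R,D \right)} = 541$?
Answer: $-319268$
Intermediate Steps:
$-319809 + k{\left(\sqrt{169 + 263},-124 \right)} = -319809 + 541 = -319268$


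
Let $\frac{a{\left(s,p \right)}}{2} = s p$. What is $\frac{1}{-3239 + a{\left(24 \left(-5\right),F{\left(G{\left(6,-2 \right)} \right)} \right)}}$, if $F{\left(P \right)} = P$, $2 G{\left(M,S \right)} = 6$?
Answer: $- \frac{1}{3959} \approx -0.00025259$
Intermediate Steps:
$G{\left(M,S \right)} = 3$ ($G{\left(M,S \right)} = \frac{1}{2} \cdot 6 = 3$)
$a{\left(s,p \right)} = 2 p s$ ($a{\left(s,p \right)} = 2 s p = 2 p s$)
$\frac{1}{-3239 + a{\left(24 \left(-5\right),F{\left(G{\left(6,-2 \right)} \right)} \right)}} = \frac{1}{-3239 + 2 \cdot 3 \cdot 24 \left(-5\right)} = \frac{1}{-3239 + 2 \cdot 3 \left(-120\right)} = \frac{1}{-3239 - 720} = \frac{1}{-3959} = - \frac{1}{3959}$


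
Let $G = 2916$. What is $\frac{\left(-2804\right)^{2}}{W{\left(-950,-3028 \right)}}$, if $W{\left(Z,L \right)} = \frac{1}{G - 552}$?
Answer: $18586751424$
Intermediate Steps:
$W{\left(Z,L \right)} = \frac{1}{2364}$ ($W{\left(Z,L \right)} = \frac{1}{2916 - 552} = \frac{1}{2364}$)
$\frac{\left(-2804\right)^{2}}{W{\left(-950,-3028 \right)}} = \left(-2804\right)^{2} \frac{1}{\frac{1}{2364}} = 7862416 \cdot 2364 = 18586751424$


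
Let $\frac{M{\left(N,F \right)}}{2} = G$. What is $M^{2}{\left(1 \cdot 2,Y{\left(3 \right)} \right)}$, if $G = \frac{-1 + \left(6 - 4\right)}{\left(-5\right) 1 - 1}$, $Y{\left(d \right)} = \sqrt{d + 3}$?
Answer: $\frac{1}{9} \approx 0.11111$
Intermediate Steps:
$Y{\left(d \right)} = \sqrt{3 + d}$
$G = - \frac{1}{6}$ ($G = \frac{-1 + \left(6 - 4\right)}{-5 - 1} = \frac{-1 + 2}{-6} = 1 \left(- \frac{1}{6}\right) = - \frac{1}{6} \approx -0.16667$)
$M{\left(N,F \right)} = - \frac{1}{3}$ ($M{\left(N,F \right)} = 2 \left(- \frac{1}{6}\right) = - \frac{1}{3}$)
$M^{2}{\left(1 \cdot 2,Y{\left(3 \right)} \right)} = \left(- \frac{1}{3}\right)^{2} = \frac{1}{9}$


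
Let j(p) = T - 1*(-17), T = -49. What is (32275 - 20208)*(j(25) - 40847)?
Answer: -493286893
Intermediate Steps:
j(p) = -32 (j(p) = -49 - 1*(-17) = -49 + 17 = -32)
(32275 - 20208)*(j(25) - 40847) = (32275 - 20208)*(-32 - 40847) = 12067*(-40879) = -493286893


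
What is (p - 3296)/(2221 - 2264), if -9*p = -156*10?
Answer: 9368/129 ≈ 72.620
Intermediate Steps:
p = 520/3 (p = -(-52)*10/3 = -⅑*(-1560) = 520/3 ≈ 173.33)
(p - 3296)/(2221 - 2264) = (520/3 - 3296)/(2221 - 2264) = -9368/3/(-43) = -9368/3*(-1/43) = 9368/129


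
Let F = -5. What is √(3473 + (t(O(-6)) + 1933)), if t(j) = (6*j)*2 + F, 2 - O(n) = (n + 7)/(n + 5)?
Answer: √5437 ≈ 73.736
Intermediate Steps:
O(n) = 2 - (7 + n)/(5 + n) (O(n) = 2 - (n + 7)/(n + 5) = 2 - (7 + n)/(5 + n))
t(j) = -5 + 12*j (t(j) = (6*j)*2 - 5 = 12*j - 5 = -5 + 12*j)
√(3473 + (t(O(-6)) + 1933)) = √(3473 + ((-5 + 12*((3 - 6)/(5 - 6))) + 1933)) = √(3473 + ((-5 + 12*(-3/(-1))) + 1933)) = √(3473 + ((-5 + 12*(-1*(-3))) + 1933)) = √(3473 + ((-5 + 12*3) + 1933)) = √(3473 + ((-5 + 36) + 1933)) = √(3473 + (31 + 1933)) = √(3473 + 1964) = √5437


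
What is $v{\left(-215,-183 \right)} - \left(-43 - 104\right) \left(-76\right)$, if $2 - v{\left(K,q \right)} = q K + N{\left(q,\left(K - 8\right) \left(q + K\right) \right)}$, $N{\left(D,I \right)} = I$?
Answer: $-139269$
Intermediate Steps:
$v{\left(K,q \right)} = 2 - K q - \left(-8 + K\right) \left(K + q\right)$ ($v{\left(K,q \right)} = 2 - \left(q K + \left(K - 8\right) \left(q + K\right)\right) = 2 - \left(K q + \left(-8 + K\right) \left(K + q\right)\right) = 2 - K q - \left(-8 + K\right) \left(K + q\right)$)
$v{\left(-215,-183 \right)} - \left(-43 - 104\right) \left(-76\right) = \left(2 - \left(-215\right)^{2} + 8 \left(-215\right) + 8 \left(-183\right) - \left(-430\right) \left(-183\right)\right) - \left(-43 - 104\right) \left(-76\right) = \left(2 - 46225 - 1720 - 1464 - 78690\right) - \left(-147\right) \left(-76\right) = \left(2 - 46225 - 1720 - 1464 - 78690\right) - 11172 = -128097 - 11172 = -139269$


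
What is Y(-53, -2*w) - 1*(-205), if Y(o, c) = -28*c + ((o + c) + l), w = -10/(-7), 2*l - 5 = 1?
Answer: 1625/7 ≈ 232.14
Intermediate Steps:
l = 3 (l = 5/2 + (1/2)*1 = 5/2 + 1/2 = 3)
w = 10/7 (w = -10*(-1/7) = 10/7 ≈ 1.4286)
Y(o, c) = 3 + o - 27*c (Y(o, c) = -28*c + ((o + c) + 3) = -28*c + ((c + o) + 3) = -28*c + (3 + c + o) = 3 + o - 27*c)
Y(-53, -2*w) - 1*(-205) = (3 - 53 - (-54)*10/7) - 1*(-205) = (3 - 53 - 27*(-20/7)) + 205 = (3 - 53 + 540/7) + 205 = 190/7 + 205 = 1625/7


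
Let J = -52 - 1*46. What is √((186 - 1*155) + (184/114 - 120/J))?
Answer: √5387127/399 ≈ 5.8171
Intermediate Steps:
J = -98 (J = -52 - 46 = -98)
√((186 - 1*155) + (184/114 - 120/J)) = √((186 - 1*155) + (184/114 - 120/(-98))) = √((186 - 155) + (184*(1/114) - 120*(-1/98))) = √(31 + (92/57 + 60/49)) = √(31 + 7928/2793) = √(94511/2793) = √5387127/399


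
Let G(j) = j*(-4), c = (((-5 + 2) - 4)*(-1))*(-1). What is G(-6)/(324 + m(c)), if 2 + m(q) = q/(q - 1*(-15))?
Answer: 192/2569 ≈ 0.074737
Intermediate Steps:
c = -7 (c = ((-3 - 4)*(-1))*(-1) = -7*(-1)*(-1) = 7*(-1) = -7)
G(j) = -4*j
m(q) = -2 + q/(15 + q) (m(q) = -2 + q/(q - 1*(-15)) = -2 + q/(q + 15) = -2 + q/(15 + q))
G(-6)/(324 + m(c)) = (-4*(-6))/(324 + (-30 - 1*(-7))/(15 - 7)) = 24/(324 + (-30 + 7)/8) = 24/(324 + (1/8)*(-23)) = 24/(324 - 23/8) = 24/(2569/8) = 24*(8/2569) = 192/2569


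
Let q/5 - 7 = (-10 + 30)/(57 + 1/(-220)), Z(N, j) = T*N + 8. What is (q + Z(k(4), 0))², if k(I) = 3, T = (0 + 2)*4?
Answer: 743238824769/157226521 ≈ 4727.2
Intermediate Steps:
T = 8 (T = 2*4 = 8)
Z(N, j) = 8 + 8*N (Z(N, j) = 8*N + 8 = 8 + 8*N)
q = 460865/12539 (q = 35 + 5*((-10 + 30)/(57 + 1/(-220))) = 35 + 5*(20/(57 - 1/220)) = 35 + 5*(20/(12539/220)) = 35 + 5*(20*(220/12539)) = 35 + 5*(4400/12539) = 35 + 22000/12539 = 460865/12539 ≈ 36.755)
(q + Z(k(4), 0))² = (460865/12539 + (8 + 8*3))² = (460865/12539 + (8 + 24))² = (460865/12539 + 32)² = (862113/12539)² = 743238824769/157226521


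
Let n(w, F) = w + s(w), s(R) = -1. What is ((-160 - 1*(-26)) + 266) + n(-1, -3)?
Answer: 130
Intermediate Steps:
n(w, F) = -1 + w (n(w, F) = w - 1 = -1 + w)
((-160 - 1*(-26)) + 266) + n(-1, -3) = ((-160 - 1*(-26)) + 266) + (-1 - 1) = ((-160 + 26) + 266) - 2 = (-134 + 266) - 2 = 132 - 2 = 130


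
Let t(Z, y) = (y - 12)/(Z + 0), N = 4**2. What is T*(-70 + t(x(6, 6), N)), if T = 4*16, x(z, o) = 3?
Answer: -13184/3 ≈ -4394.7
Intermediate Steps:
T = 64
N = 16
t(Z, y) = (-12 + y)/Z
T*(-70 + t(x(6, 6), N)) = 64*(-70 + (-12 + 16)/3) = 64*(-70 + (1/3)*4) = 64*(-70 + 4/3) = 64*(-206/3) = -13184/3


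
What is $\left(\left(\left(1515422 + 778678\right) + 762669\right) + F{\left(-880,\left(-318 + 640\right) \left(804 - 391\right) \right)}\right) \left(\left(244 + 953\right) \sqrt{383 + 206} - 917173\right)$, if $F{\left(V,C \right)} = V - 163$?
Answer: $-2802629382598 + 3657704022 \sqrt{589} \approx -2.7139 \cdot 10^{12}$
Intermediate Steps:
$F{\left(V,C \right)} = -163 + V$
$\left(\left(\left(1515422 + 778678\right) + 762669\right) + F{\left(-880,\left(-318 + 640\right) \left(804 - 391\right) \right)}\right) \left(\left(244 + 953\right) \sqrt{383 + 206} - 917173\right) = \left(\left(\left(1515422 + 778678\right) + 762669\right) - 1043\right) \left(\left(244 + 953\right) \sqrt{383 + 206} - 917173\right) = \left(\left(2294100 + 762669\right) - 1043\right) \left(1197 \sqrt{589} - 917173\right) = \left(3056769 - 1043\right) \left(-917173 + 1197 \sqrt{589}\right) = 3055726 \left(-917173 + 1197 \sqrt{589}\right) = -2802629382598 + 3657704022 \sqrt{589}$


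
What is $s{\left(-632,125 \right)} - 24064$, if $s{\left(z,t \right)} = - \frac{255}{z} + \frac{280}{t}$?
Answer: $- \frac{380169433}{15800} \approx -24061.0$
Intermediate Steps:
$s{\left(-632,125 \right)} - 24064 = \left(- \frac{255}{-632} + \frac{280}{125}\right) - 24064 = \left(\left(-255\right) \left(- \frac{1}{632}\right) + 280 \cdot \frac{1}{125}\right) - 24064 = \left(\frac{255}{632} + \frac{56}{25}\right) - 24064 = \frac{41767}{15800} - 24064 = - \frac{380169433}{15800}$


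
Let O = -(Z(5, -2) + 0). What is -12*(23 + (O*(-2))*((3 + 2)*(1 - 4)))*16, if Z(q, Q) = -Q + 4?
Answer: 30144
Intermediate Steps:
Z(q, Q) = 4 - Q
O = -6 (O = -((4 - 1*(-2)) + 0) = -((4 + 2) + 0) = -(6 + 0) = -1*6 = -6)
-12*(23 + (O*(-2))*((3 + 2)*(1 - 4)))*16 = -12*(23 + (-6*(-2))*((3 + 2)*(1 - 4)))*16 = -12*(23 + 12*(5*(-3)))*16 = -12*(23 + 12*(-15))*16 = -12*(23 - 180)*16 = -(-1884)*16 = -12*(-2512) = 30144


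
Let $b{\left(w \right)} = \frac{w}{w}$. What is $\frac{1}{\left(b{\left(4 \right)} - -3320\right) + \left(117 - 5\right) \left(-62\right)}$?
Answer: $- \frac{1}{3623} \approx -0.00027601$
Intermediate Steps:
$b{\left(w \right)} = 1$
$\frac{1}{\left(b{\left(4 \right)} - -3320\right) + \left(117 - 5\right) \left(-62\right)} = \frac{1}{\left(1 - -3320\right) + \left(117 - 5\right) \left(-62\right)} = \frac{1}{\left(1 + 3320\right) + 112 \left(-62\right)} = \frac{1}{3321 - 6944} = \frac{1}{-3623} = - \frac{1}{3623}$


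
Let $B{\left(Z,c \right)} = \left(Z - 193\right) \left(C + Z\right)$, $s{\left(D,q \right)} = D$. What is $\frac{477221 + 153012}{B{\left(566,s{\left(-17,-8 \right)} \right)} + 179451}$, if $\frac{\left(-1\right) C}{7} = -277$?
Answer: $\frac{630233}{1113816} \approx 0.56583$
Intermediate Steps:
$C = 1939$ ($C = \left(-7\right) \left(-277\right) = 1939$)
$B{\left(Z,c \right)} = \left(-193 + Z\right) \left(1939 + Z\right)$ ($B{\left(Z,c \right)} = \left(Z - 193\right) \left(1939 + Z\right) = \left(-193 + Z\right) \left(1939 + Z\right)$)
$\frac{477221 + 153012}{B{\left(566,s{\left(-17,-8 \right)} \right)} + 179451} = \frac{477221 + 153012}{\left(-374227 + 566^{2} + 1746 \cdot 566\right) + 179451} = \frac{630233}{\left(-374227 + 320356 + 988236\right) + 179451} = \frac{630233}{934365 + 179451} = \frac{630233}{1113816}$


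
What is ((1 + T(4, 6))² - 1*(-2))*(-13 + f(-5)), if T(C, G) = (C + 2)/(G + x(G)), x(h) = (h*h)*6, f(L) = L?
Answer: -75276/1369 ≈ -54.986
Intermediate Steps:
x(h) = 6*h² (x(h) = h²*6 = 6*h²)
T(C, G) = (2 + C)/(G + 6*G²) (T(C, G) = (C + 2)/(G + 6*G²) = (2 + C)/(G + 6*G²))
((1 + T(4, 6))² - 1*(-2))*(-13 + f(-5)) = ((1 + (2 + 4)/(6*(1 + 6*6)))² - 1*(-2))*(-13 - 5) = ((1 + (⅙)*6/(1 + 36))² + 2)*(-18) = ((1 + (⅙)*6/37)² + 2)*(-18) = ((1 + (⅙)*(1/37)*6)² + 2)*(-18) = ((1 + 1/37)² + 2)*(-18) = ((38/37)² + 2)*(-18) = (1444/1369 + 2)*(-18) = (4182/1369)*(-18) = -75276/1369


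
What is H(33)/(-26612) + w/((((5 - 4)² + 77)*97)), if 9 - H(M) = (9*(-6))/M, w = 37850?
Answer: 5539510489/1107405156 ≈ 5.0022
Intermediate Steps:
H(M) = 9 + 54/M (H(M) = 9 - 9*(-6)/M = 9 - (-54)/M = 9 + 54/M)
H(33)/(-26612) + w/((((5 - 4)² + 77)*97)) = (9 + 54/33)/(-26612) + 37850/((((5 - 4)² + 77)*97)) = (9 + 54*(1/33))*(-1/26612) + 37850/(((1² + 77)*97)) = (9 + 18/11)*(-1/26612) + 37850/(((1 + 77)*97)) = (117/11)*(-1/26612) + 37850/((78*97)) = -117/292732 + 37850/7566 = -117/292732 + 37850*(1/7566) = -117/292732 + 18925/3783 = 5539510489/1107405156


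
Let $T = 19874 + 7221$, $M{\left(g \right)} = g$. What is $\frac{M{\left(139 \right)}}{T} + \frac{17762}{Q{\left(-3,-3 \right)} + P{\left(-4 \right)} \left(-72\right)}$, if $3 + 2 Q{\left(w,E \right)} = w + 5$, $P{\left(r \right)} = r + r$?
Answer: $\frac{962682769}{31186345} \approx 30.869$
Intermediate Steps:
$P{\left(r \right)} = 2 r$
$T = 27095$
$Q{\left(w,E \right)} = 1 + \frac{w}{2}$ ($Q{\left(w,E \right)} = - \frac{3}{2} + \frac{w + 5}{2} = - \frac{3}{2} + \frac{5 + w}{2} = - \frac{3}{2} + \left(\frac{5}{2} + \frac{w}{2}\right) = 1 + \frac{w}{2}$)
$\frac{M{\left(139 \right)}}{T} + \frac{17762}{Q{\left(-3,-3 \right)} + P{\left(-4 \right)} \left(-72\right)} = \frac{139}{27095} + \frac{17762}{\left(1 + \frac{1}{2} \left(-3\right)\right) + 2 \left(-4\right) \left(-72\right)} = 139 \cdot \frac{1}{27095} + \frac{17762}{\left(1 - \frac{3}{2}\right) - -576} = \frac{139}{27095} + \frac{17762}{- \frac{1}{2} + 576} = \frac{139}{27095} + \frac{17762}{\frac{1151}{2}} = \frac{139}{27095} + 17762 \cdot \frac{2}{1151} = \frac{139}{27095} + \frac{35524}{1151} = \frac{962682769}{31186345}$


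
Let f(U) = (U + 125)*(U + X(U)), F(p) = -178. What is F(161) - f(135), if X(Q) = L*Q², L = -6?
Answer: 28395722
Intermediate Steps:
X(Q) = -6*Q²
f(U) = (125 + U)*(U - 6*U²) (f(U) = (U + 125)*(U - 6*U²) = (125 + U)*(U - 6*U²))
F(161) - f(135) = -178 - 135*(125 - 749*135 - 6*135²) = -178 - 135*(125 - 101115 - 6*18225) = -178 - 135*(125 - 101115 - 109350) = -178 - 135*(-210340) = -178 - 1*(-28395900) = -178 + 28395900 = 28395722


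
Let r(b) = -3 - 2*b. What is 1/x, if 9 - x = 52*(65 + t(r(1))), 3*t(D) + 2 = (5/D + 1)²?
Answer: -3/10009 ≈ -0.00029973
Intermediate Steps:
t(D) = -⅔ + (1 + 5/D)²/3 (t(D) = -⅔ + (5/D + 1)²/3 = -⅔ + (1 + 5/D)²/3)
x = -10009/3 (x = 9 - 52*(65 + (25 - (-3 - 2*1)² + 10*(-3 - 2*1))/(3*(-3 - 2*1)²)) = 9 - 52*(65 + (25 - (-3 - 2)² + 10*(-3 - 2))/(3*(-3 - 2)²)) = 9 - 52*(65 + (⅓)*(25 - 1*(-5)² + 10*(-5))/(-5)²) = 9 - 52*(65 + (⅓)*(1/25)*(25 - 1*25 - 50)) = 9 - 52*(65 + (⅓)*(1/25)*(25 - 25 - 50)) = 9 - 52*(65 + (⅓)*(1/25)*(-50)) = 9 - 52*(65 - ⅔) = 9 - 52*193/3 = 9 - 1*10036/3 = 9 - 10036/3 = -10009/3 ≈ -3336.3)
1/x = 1/(-10009/3) = -3/10009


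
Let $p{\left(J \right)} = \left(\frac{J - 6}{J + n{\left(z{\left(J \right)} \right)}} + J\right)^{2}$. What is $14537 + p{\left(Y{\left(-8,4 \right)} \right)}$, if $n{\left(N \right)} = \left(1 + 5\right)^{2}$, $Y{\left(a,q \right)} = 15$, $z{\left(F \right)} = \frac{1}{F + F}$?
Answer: $\frac{4267757}{289} \approx 14767.0$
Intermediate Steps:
$z{\left(F \right)} = \frac{1}{2 F}$
$n{\left(N \right)} = 36$ ($n{\left(N \right)} = 6^{2} = 36$)
$p{\left(J \right)} = \left(J + \frac{-6 + J}{36 + J}\right)^{2}$ ($p{\left(J \right)} = \left(\frac{J - 6}{J + 36} + J\right)^{2} = \left(\frac{-6 + J}{36 + J} + J\right)^{2} = \left(J + \frac{-6 + J}{36 + J}\right)^{2}$)
$14537 + p{\left(Y{\left(-8,4 \right)} \right)} = 14537 + \frac{\left(-6 + 15^{2} + 37 \cdot 15\right)^{2}}{\left(36 + 15\right)^{2}} = 14537 + \frac{\left(-6 + 225 + 555\right)^{2}}{2601} = 14537 + \frac{774^{2}}{2601} = 14537 + \frac{1}{2601} \cdot 599076 = 14537 + \frac{66564}{289} = \frac{4267757}{289}$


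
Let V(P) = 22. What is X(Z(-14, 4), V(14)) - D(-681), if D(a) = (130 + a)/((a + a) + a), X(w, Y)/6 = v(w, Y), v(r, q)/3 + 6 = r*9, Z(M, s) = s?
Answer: 1102669/2043 ≈ 539.73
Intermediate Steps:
v(r, q) = -18 + 27*r (v(r, q) = -18 + 3*(r*9) = -18 + 3*(9*r) = -18 + 27*r)
X(w, Y) = -108 + 162*w (X(w, Y) = 6*(-18 + 27*w) = -108 + 162*w)
D(a) = (130 + a)/(3*a) (D(a) = (130 + a)/(2*a + a) = (130 + a)/((3*a)) = (130 + a)*(1/(3*a)) = (130 + a)/(3*a))
X(Z(-14, 4), V(14)) - D(-681) = (-108 + 162*4) - (130 - 681)/(3*(-681)) = (-108 + 648) - (-1)*(-551)/(3*681) = 540 - 1*551/2043 = 540 - 551/2043 = 1102669/2043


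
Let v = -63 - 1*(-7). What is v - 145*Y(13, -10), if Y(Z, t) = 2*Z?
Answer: -3826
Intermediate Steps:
v = -56 (v = -63 + 7 = -56)
v - 145*Y(13, -10) = -56 - 290*13 = -56 - 145*26 = -56 - 3770 = -3826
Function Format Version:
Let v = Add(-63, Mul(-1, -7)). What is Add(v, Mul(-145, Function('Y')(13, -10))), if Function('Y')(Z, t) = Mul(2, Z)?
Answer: -3826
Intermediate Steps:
v = -56 (v = Add(-63, 7) = -56)
Add(v, Mul(-145, Function('Y')(13, -10))) = Add(-56, Mul(-145, Mul(2, 13))) = Add(-56, Mul(-145, 26)) = Add(-56, -3770) = -3826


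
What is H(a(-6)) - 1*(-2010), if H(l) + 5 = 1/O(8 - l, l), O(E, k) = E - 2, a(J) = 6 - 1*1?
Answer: 2006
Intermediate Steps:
a(J) = 5 (a(J) = 6 - 1 = 5)
O(E, k) = -2 + E
H(l) = -5 + 1/(6 - l) (H(l) = -5 + 1/(-2 + (8 - l)) = -5 + 1/(6 - l))
H(a(-6)) - 1*(-2010) = (29 - 5*5)/(-6 + 5) - 1*(-2010) = (29 - 25)/(-1) + 2010 = -1*4 + 2010 = -4 + 2010 = 2006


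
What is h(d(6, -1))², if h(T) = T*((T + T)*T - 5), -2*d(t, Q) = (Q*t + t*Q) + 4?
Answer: 11664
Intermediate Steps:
d(t, Q) = -2 - Q*t (d(t, Q) = -((Q*t + t*Q) + 4)/2 = -((Q*t + Q*t) + 4)/2 = -(2*Q*t + 4)/2 = -(4 + 2*Q*t)/2 = -2 - Q*t)
h(T) = T*(-5 + 2*T²) (h(T) = T*((2*T)*T - 5) = T*(2*T² - 5) = T*(-5 + 2*T²))
h(d(6, -1))² = ((-2 - 1*(-1)*6)*(-5 + 2*(-2 - 1*(-1)*6)²))² = ((-2 + 6)*(-5 + 2*(-2 + 6)²))² = (4*(-5 + 2*4²))² = (4*(-5 + 2*16))² = (4*(-5 + 32))² = (4*27)² = 108² = 11664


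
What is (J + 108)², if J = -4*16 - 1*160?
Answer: 13456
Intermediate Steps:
J = -224 (J = -64 - 160 = -224)
(J + 108)² = (-224 + 108)² = (-116)² = 13456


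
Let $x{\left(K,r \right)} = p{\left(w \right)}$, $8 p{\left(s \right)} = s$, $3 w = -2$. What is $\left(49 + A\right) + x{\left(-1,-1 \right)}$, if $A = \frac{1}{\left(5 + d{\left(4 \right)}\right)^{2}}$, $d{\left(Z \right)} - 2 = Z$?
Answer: $\frac{71039}{1452} \approx 48.925$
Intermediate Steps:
$w = - \frac{2}{3}$ ($w = \frac{1}{3} \left(-2\right) = - \frac{2}{3} \approx -0.66667$)
$p{\left(s \right)} = \frac{s}{8}$
$x{\left(K,r \right)} = - \frac{1}{12}$ ($x{\left(K,r \right)} = \frac{1}{8} \left(- \frac{2}{3}\right) = - \frac{1}{12}$)
$d{\left(Z \right)} = 2 + Z$
$A = \frac{1}{121}$ ($A = \frac{1}{\left(5 + \left(2 + 4\right)\right)^{2}} = \frac{1}{\left(5 + 6\right)^{2}} = \frac{1}{11^{2}} = \frac{1}{121} \approx 0.0082645$)
$\left(49 + A\right) + x{\left(-1,-1 \right)} = \left(49 + \frac{1}{121}\right) - \frac{1}{12} = \frac{5930}{121} - \frac{1}{12} = \frac{71039}{1452}$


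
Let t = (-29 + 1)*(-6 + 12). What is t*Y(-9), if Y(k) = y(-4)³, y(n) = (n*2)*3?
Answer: 2322432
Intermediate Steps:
y(n) = 6*n (y(n) = (2*n)*3 = 6*n)
t = -168 (t = -28*6 = -168)
Y(k) = -13824 (Y(k) = (6*(-4))³ = (-24)³ = -13824)
t*Y(-9) = -168*(-13824) = 2322432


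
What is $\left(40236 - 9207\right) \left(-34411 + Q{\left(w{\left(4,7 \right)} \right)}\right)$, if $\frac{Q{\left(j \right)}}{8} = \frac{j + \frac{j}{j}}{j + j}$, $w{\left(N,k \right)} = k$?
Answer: $- \frac{7473179505}{7} \approx -1.0676 \cdot 10^{9}$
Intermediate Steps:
$Q{\left(j \right)} = \frac{4 \left(1 + j\right)}{j}$ ($Q{\left(j \right)} = 8 \frac{j + \frac{j}{j}}{j + j} = 8 \frac{j + 1}{2 j} = 8 \left(1 + j\right) \frac{1}{2 j} = 8 \frac{1 + j}{2 j} = \frac{4 \left(1 + j\right)}{j}$)
$\left(40236 - 9207\right) \left(-34411 + Q{\left(w{\left(4,7 \right)} \right)}\right) = \left(40236 - 9207\right) \left(-34411 + \left(4 + \frac{4}{7}\right)\right) = 31029 \left(-34411 + \left(4 + 4 \cdot \frac{1}{7}\right)\right) = 31029 \left(-34411 + \left(4 + \frac{4}{7}\right)\right) = 31029 \left(-34411 + \frac{32}{7}\right) = 31029 \left(- \frac{240845}{7}\right) = - \frac{7473179505}{7}$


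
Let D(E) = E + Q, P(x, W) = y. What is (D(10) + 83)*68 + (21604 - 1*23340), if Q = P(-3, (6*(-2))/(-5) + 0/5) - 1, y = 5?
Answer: 4860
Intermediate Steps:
P(x, W) = 5
Q = 4 (Q = 5 - 1 = 4)
D(E) = 4 + E (D(E) = E + 4 = 4 + E)
(D(10) + 83)*68 + (21604 - 1*23340) = ((4 + 10) + 83)*68 + (21604 - 1*23340) = (14 + 83)*68 + (21604 - 23340) = 97*68 - 1736 = 6596 - 1736 = 4860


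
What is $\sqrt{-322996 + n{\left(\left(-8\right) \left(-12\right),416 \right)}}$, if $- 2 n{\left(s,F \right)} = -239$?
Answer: $\frac{i \sqrt{1291506}}{2} \approx 568.22 i$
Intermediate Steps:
$n{\left(s,F \right)} = \frac{239}{2}$ ($n{\left(s,F \right)} = \left(- \frac{1}{2}\right) \left(-239\right) = \frac{239}{2}$)
$\sqrt{-322996 + n{\left(\left(-8\right) \left(-12\right),416 \right)}} = \sqrt{-322996 + \frac{239}{2}} = \sqrt{- \frac{645753}{2}} = \frac{i \sqrt{1291506}}{2}$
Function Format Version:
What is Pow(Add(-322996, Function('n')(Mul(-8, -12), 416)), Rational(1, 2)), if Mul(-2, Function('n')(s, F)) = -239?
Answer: Mul(Rational(1, 2), I, Pow(1291506, Rational(1, 2))) ≈ Mul(568.22, I)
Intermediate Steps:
Function('n')(s, F) = Rational(239, 2) (Function('n')(s, F) = Mul(Rational(-1, 2), -239) = Rational(239, 2))
Pow(Add(-322996, Function('n')(Mul(-8, -12), 416)), Rational(1, 2)) = Pow(Add(-322996, Rational(239, 2)), Rational(1, 2)) = Pow(Rational(-645753, 2), Rational(1, 2)) = Mul(Rational(1, 2), I, Pow(1291506, Rational(1, 2)))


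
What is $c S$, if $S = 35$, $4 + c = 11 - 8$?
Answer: $-35$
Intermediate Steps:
$c = -1$ ($c = -4 + \left(11 - 8\right) = -4 + 3 = -1$)
$c S = \left(-1\right) 35 = -35$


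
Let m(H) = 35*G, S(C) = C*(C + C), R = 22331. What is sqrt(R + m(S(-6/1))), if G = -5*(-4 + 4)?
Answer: sqrt(22331) ≈ 149.44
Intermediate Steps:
S(C) = 2*C**2 (S(C) = C*(2*C) = 2*C**2)
G = 0 (G = -5*0 = 0)
m(H) = 0 (m(H) = 35*0 = 0)
sqrt(R + m(S(-6/1))) = sqrt(22331 + 0) = sqrt(22331)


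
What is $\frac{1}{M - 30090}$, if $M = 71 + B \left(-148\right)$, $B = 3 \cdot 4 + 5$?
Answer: $- \frac{1}{32535} \approx -3.0736 \cdot 10^{-5}$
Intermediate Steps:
$B = 17$ ($B = 12 + 5 = 17$)
$M = -2445$ ($M = 71 + 17 \left(-148\right) = 71 - 2516 = -2445$)
$\frac{1}{M - 30090} = \frac{1}{-2445 - 30090} = \frac{1}{-32535} = - \frac{1}{32535}$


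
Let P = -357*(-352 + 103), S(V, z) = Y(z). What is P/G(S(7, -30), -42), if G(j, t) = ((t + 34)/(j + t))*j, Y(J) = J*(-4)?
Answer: -1155609/160 ≈ -7222.6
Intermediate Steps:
Y(J) = -4*J
S(V, z) = -4*z
G(j, t) = j*(34 + t)/(j + t) (G(j, t) = ((34 + t)/(j + t))*j = j*(34 + t)/(j + t))
P = 88893 (P = -357*(-249) = 88893)
P/G(S(7, -30), -42) = 88893/(((-4*(-30))*(34 - 42)/(-4*(-30) - 42))) = 88893/((120*(-8)/(120 - 42))) = 88893/((120*(-8)/78)) = 88893/((120*(1/78)*(-8))) = 88893/(-160/13) = 88893*(-13/160) = -1155609/160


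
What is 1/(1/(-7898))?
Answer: -7898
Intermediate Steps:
1/(1/(-7898)) = 1/(-1/7898) = -7898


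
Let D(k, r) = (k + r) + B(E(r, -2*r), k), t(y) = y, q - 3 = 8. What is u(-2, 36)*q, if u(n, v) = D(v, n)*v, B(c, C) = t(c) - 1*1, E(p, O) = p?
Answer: 12276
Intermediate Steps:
q = 11 (q = 3 + 8 = 11)
B(c, C) = -1 + c (B(c, C) = c - 1*1 = c - 1 = -1 + c)
D(k, r) = -1 + k + 2*r (D(k, r) = (k + r) + (-1 + r) = -1 + k + 2*r)
u(n, v) = v*(-1 + v + 2*n) (u(n, v) = (-1 + v + 2*n)*v = v*(-1 + v + 2*n))
u(-2, 36)*q = (36*(-1 + 36 + 2*(-2)))*11 = (36*(-1 + 36 - 4))*11 = (36*31)*11 = 1116*11 = 12276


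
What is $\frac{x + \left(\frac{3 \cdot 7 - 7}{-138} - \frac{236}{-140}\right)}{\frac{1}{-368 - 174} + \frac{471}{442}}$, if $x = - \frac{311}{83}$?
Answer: $- \frac{25963167737}{12770350950} \approx -2.0331$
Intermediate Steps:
$x = - \frac{311}{83}$ ($x = \left(-311\right) \frac{1}{83} = - \frac{311}{83} \approx -3.747$)
$\frac{x + \left(\frac{3 \cdot 7 - 7}{-138} - \frac{236}{-140}\right)}{\frac{1}{-368 - 174} + \frac{471}{442}} = \frac{- \frac{311}{83} + \left(\frac{3 \cdot 7 - 7}{-138} - \frac{236}{-140}\right)}{\frac{1}{-368 - 174} + \frac{471}{442}} = \frac{- \frac{311}{83} + \left(\left(21 - 7\right) \left(- \frac{1}{138}\right) - - \frac{59}{35}\right)}{\frac{1}{-542} + 471 \cdot \frac{1}{442}} = \frac{- \frac{311}{83} + \left(14 \left(- \frac{1}{138}\right) + \frac{59}{35}\right)}{- \frac{1}{542} + \frac{471}{442}} = \frac{- \frac{311}{83} + \left(- \frac{7}{69} + \frac{59}{35}\right)}{\frac{63710}{59891}} = \left(- \frac{311}{83} + \frac{3826}{2415}\right) \frac{59891}{63710} = \left(- \frac{433507}{200445}\right) \frac{59891}{63710} = - \frac{25963167737}{12770350950}$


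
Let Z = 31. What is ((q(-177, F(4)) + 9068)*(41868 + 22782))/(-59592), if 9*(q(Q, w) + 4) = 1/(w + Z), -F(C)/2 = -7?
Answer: -7910834755/804492 ≈ -9833.3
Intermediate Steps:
F(C) = 14 (F(C) = -2*(-7) = 14)
q(Q, w) = -4 + 1/(9*(31 + w)) (q(Q, w) = -4 + 1/(9*(w + 31)) = -4 + 1/(9*(31 + w)))
((q(-177, F(4)) + 9068)*(41868 + 22782))/(-59592) = (((-1115 - 36*14)/(9*(31 + 14)) + 9068)*(41868 + 22782))/(-59592) = (((⅑)*(-1115 - 504)/45 + 9068)*64650)*(-1/59592) = (((⅑)*(1/45)*(-1619) + 9068)*64650)*(-1/59592) = ((-1619/405 + 9068)*64650)*(-1/59592) = ((3670921/405)*64650)*(-1/59592) = (15821669510/27)*(-1/59592) = -7910834755/804492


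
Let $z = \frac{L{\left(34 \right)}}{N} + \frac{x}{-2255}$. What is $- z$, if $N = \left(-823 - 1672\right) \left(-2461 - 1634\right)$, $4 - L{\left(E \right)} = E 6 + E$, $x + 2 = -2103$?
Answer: $- \frac{36762923}{39383575} \approx -0.93346$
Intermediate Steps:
$x = -2105$ ($x = -2 - 2103 = -2105$)
$L{\left(E \right)} = 4 - 7 E$ ($L{\left(E \right)} = 4 - \left(E 6 + E\right) = 4 - \left(6 E + E\right) = 4 - 7 E$)
$N = 10217025$ ($N = \left(-2495\right) \left(-4095\right) = 10217025$)
$z = \frac{36762923}{39383575}$ ($z = \frac{4 - 238}{10217025} - \frac{2105}{-2255} = \left(4 - 238\right) \frac{1}{10217025} - - \frac{421}{451} = \left(-234\right) \frac{1}{10217025} + \frac{421}{451} = - \frac{2}{87325} + \frac{421}{451} = \frac{36762923}{39383575} \approx 0.93346$)
$- z = \left(-1\right) \frac{36762923}{39383575} = - \frac{36762923}{39383575}$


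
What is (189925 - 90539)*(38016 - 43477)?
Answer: -542746946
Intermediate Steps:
(189925 - 90539)*(38016 - 43477) = 99386*(-5461) = -542746946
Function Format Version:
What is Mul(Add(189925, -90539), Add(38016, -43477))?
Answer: -542746946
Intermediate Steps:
Mul(Add(189925, -90539), Add(38016, -43477)) = Mul(99386, -5461) = -542746946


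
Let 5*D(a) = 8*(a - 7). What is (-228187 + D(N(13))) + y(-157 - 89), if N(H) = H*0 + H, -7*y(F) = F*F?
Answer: -8288789/35 ≈ -2.3682e+5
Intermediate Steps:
y(F) = -F²/7 (y(F) = -F*F/7 = -F²/7)
N(H) = H (N(H) = 0 + H = H)
D(a) = -56/5 + 8*a/5 (D(a) = (8*(a - 7))/5 = (8*(-7 + a))/5 = (-56 + 8*a)/5 = -56/5 + 8*a/5)
(-228187 + D(N(13))) + y(-157 - 89) = (-228187 + (-56/5 + (8/5)*13)) - (-157 - 89)²/7 = (-228187 + (-56/5 + 104/5)) - ⅐*(-246)² = (-228187 + 48/5) - ⅐*60516 = -1140887/5 - 60516/7 = -8288789/35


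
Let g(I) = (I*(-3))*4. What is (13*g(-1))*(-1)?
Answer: -156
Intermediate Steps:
g(I) = -12*I (g(I) = -3*I*4 = -12*I)
(13*g(-1))*(-1) = (13*(-12*(-1)))*(-1) = (13*12)*(-1) = 156*(-1) = -156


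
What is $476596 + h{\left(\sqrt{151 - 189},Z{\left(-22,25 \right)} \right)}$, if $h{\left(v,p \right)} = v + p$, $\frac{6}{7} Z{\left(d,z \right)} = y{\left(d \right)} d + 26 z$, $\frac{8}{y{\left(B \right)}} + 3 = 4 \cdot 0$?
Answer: $\frac{4296805}{9} + i \sqrt{38} \approx 4.7742 \cdot 10^{5} + 6.1644 i$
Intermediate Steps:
$y{\left(B \right)} = - \frac{8}{3}$ ($y{\left(B \right)} = \frac{8}{-3 + 4 \cdot 0} = \frac{8}{-3 + 0} = \frac{8}{-3} = 8 \left(- \frac{1}{3}\right) = - \frac{8}{3}$)
$Z{\left(d,z \right)} = - \frac{28 d}{9} + \frac{91 z}{3}$ ($Z{\left(d,z \right)} = \frac{7 \left(- \frac{8 d}{3} + 26 z\right)}{6} = \frac{7 \left(26 z - \frac{8 d}{3}\right)}{6} = - \frac{28 d}{9} + \frac{91 z}{3}$)
$h{\left(v,p \right)} = p + v$
$476596 + h{\left(\sqrt{151 - 189},Z{\left(-22,25 \right)} \right)} = 476596 + \left(\left(\left(- \frac{28}{9}\right) \left(-22\right) + \frac{91}{3} \cdot 25\right) + \sqrt{151 - 189}\right) = 476596 + \left(\left(\frac{616}{9} + \frac{2275}{3}\right) + \sqrt{-38}\right) = 476596 + \left(\frac{7441}{9} + i \sqrt{38}\right) = \frac{4296805}{9} + i \sqrt{38}$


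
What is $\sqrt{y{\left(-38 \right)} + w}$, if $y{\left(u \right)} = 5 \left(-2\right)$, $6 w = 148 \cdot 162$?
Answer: $\sqrt{3986} \approx 63.135$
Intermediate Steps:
$w = 3996$ ($w = \frac{148 \cdot 162}{6} = \frac{1}{6} \cdot 23976 = 3996$)
$y{\left(u \right)} = -10$
$\sqrt{y{\left(-38 \right)} + w} = \sqrt{-10 + 3996} = \sqrt{3986}$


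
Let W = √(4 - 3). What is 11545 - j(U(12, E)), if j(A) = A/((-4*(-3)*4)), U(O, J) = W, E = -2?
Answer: 554159/48 ≈ 11545.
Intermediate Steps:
W = 1 (W = √1 = 1)
U(O, J) = 1
j(A) = A/48 (j(A) = A/((12*4)) = A/48)
11545 - j(U(12, E)) = 11545 - 1/48 = 554159/48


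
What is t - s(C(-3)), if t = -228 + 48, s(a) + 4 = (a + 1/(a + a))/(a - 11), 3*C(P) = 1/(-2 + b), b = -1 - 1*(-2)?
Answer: -11979/68 ≈ -176.16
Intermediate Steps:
b = 1 (b = -1 + 2 = 1)
C(P) = -⅓ (C(P) = 1/(3*(-2 + 1)) = (⅓)/(-1) = (⅓)*(-1) = -⅓)
s(a) = -4 + (a + 1/(2*a))/(-11 + a) (s(a) = -4 + (a + 1/(a + a))/(a - 11) = -4 + (a + 1/(2*a))/(-11 + a))
t = -180
t - s(C(-3)) = -180 - (1 - 6*(-⅓)² + 88*(-⅓))/(2*(-⅓)*(-11 - ⅓)) = -180 - (-3)*(1 - 6*⅑ - 88/3)/(2*(-34/3)) = -180 - (-3)*(-3)*(1 - ⅔ - 88/3)/(2*34) = -180 - (-3)*(-3)*(-29)/(2*34) = -180 - 1*(-261/68) = -180 + 261/68 = -11979/68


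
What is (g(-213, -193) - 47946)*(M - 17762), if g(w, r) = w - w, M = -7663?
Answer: 1219027050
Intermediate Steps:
g(w, r) = 0
(g(-213, -193) - 47946)*(M - 17762) = (0 - 47946)*(-7663 - 17762) = -47946*(-25425) = 1219027050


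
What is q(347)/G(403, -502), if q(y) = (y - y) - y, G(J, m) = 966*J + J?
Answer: -347/389701 ≈ -0.00089043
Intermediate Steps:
G(J, m) = 967*J
q(y) = -y (q(y) = 0 - y = -y)
q(347)/G(403, -502) = (-1*347)/((967*403)) = -347/389701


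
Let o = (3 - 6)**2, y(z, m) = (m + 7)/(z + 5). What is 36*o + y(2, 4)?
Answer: 2279/7 ≈ 325.57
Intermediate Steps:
y(z, m) = (7 + m)/(5 + z)
o = 9 (o = (-3)**2 = 9)
36*o + y(2, 4) = 36*9 + (7 + 4)/(5 + 2) = 324 + 11/7 = 2279/7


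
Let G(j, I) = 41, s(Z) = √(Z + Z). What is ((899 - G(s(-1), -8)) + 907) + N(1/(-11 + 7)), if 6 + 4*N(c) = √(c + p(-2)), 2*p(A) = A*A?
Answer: 3527/2 + √7/8 ≈ 1763.8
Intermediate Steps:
p(A) = A²/2 (p(A) = (A*A)/2 = A²/2)
s(Z) = √2*√Z (s(Z) = √(2*Z) = √2*√Z)
N(c) = -3/2 + √(2 + c)/4 (N(c) = -3/2 + √(c + (½)*(-2)²)/4 = -3/2 + √(c + (½)*4)/4 = -3/2 + √(c + 2)/4 = -3/2 + √(2 + c)/4)
((899 - G(s(-1), -8)) + 907) + N(1/(-11 + 7)) = ((899 - 1*41) + 907) + (-3/2 + √(2 + 1/(-11 + 7))/4) = ((899 - 41) + 907) + (-3/2 + √(2 + 1/(-4))/4) = (858 + 907) + (-3/2 + √(2 - ¼)/4) = 1765 + (-3/2 + √(7/4)/4) = 1765 + (-3/2 + (√7/2)/4) = 1765 + (-3/2 + √7/8) = 3527/2 + √7/8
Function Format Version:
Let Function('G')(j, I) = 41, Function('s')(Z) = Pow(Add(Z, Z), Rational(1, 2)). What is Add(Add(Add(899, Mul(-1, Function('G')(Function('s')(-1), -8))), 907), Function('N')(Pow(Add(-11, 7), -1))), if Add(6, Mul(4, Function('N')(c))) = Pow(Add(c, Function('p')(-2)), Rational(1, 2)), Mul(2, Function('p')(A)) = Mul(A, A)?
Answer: Add(Rational(3527, 2), Mul(Rational(1, 8), Pow(7, Rational(1, 2)))) ≈ 1763.8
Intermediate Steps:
Function('p')(A) = Mul(Rational(1, 2), Pow(A, 2)) (Function('p')(A) = Mul(Rational(1, 2), Mul(A, A)) = Mul(Rational(1, 2), Pow(A, 2)))
Function('s')(Z) = Mul(Pow(2, Rational(1, 2)), Pow(Z, Rational(1, 2))) (Function('s')(Z) = Pow(Mul(2, Z), Rational(1, 2)) = Mul(Pow(2, Rational(1, 2)), Pow(Z, Rational(1, 2))))
Function('N')(c) = Add(Rational(-3, 2), Mul(Rational(1, 4), Pow(Add(2, c), Rational(1, 2)))) (Function('N')(c) = Add(Rational(-3, 2), Mul(Rational(1, 4), Pow(Add(c, Mul(Rational(1, 2), Pow(-2, 2))), Rational(1, 2)))) = Add(Rational(-3, 2), Mul(Rational(1, 4), Pow(Add(c, Mul(Rational(1, 2), 4)), Rational(1, 2)))) = Add(Rational(-3, 2), Mul(Rational(1, 4), Pow(Add(c, 2), Rational(1, 2)))) = Add(Rational(-3, 2), Mul(Rational(1, 4), Pow(Add(2, c), Rational(1, 2)))))
Add(Add(Add(899, Mul(-1, Function('G')(Function('s')(-1), -8))), 907), Function('N')(Pow(Add(-11, 7), -1))) = Add(Add(Add(899, Mul(-1, 41)), 907), Add(Rational(-3, 2), Mul(Rational(1, 4), Pow(Add(2, Pow(Add(-11, 7), -1)), Rational(1, 2))))) = Add(Add(Add(899, -41), 907), Add(Rational(-3, 2), Mul(Rational(1, 4), Pow(Add(2, Pow(-4, -1)), Rational(1, 2))))) = Add(Add(858, 907), Add(Rational(-3, 2), Mul(Rational(1, 4), Pow(Add(2, Rational(-1, 4)), Rational(1, 2))))) = Add(1765, Add(Rational(-3, 2), Mul(Rational(1, 4), Pow(Rational(7, 4), Rational(1, 2))))) = Add(1765, Add(Rational(-3, 2), Mul(Rational(1, 4), Mul(Rational(1, 2), Pow(7, Rational(1, 2)))))) = Add(1765, Add(Rational(-3, 2), Mul(Rational(1, 8), Pow(7, Rational(1, 2))))) = Add(Rational(3527, 2), Mul(Rational(1, 8), Pow(7, Rational(1, 2))))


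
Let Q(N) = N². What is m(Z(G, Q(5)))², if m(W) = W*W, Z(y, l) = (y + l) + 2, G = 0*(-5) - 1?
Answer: 456976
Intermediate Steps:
G = -1 (G = 0 - 1 = -1)
Z(y, l) = 2 + l + y (Z(y, l) = (l + y) + 2 = 2 + l + y)
m(W) = W²
m(Z(G, Q(5)))² = ((2 + 5² - 1)²)² = ((2 + 25 - 1)²)² = (26²)² = 676² = 456976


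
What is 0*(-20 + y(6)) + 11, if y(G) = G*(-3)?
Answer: 11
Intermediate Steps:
y(G) = -3*G
0*(-20 + y(6)) + 11 = 0*(-20 - 3*6) + 11 = 0*(-20 - 18) + 11 = 0*(-38) + 11 = 0 + 11 = 11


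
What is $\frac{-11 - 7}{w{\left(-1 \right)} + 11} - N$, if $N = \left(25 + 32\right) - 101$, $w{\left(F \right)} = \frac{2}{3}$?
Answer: $\frac{1486}{35} \approx 42.457$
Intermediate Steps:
$w{\left(F \right)} = \frac{2}{3}$ ($w{\left(F \right)} = 2 \cdot \frac{1}{3} = \frac{2}{3}$)
$N = -44$ ($N = 57 - 101 = -44$)
$\frac{-11 - 7}{w{\left(-1 \right)} + 11} - N = \frac{-11 - 7}{\frac{2}{3} + 11} - -44 = - \frac{18}{\frac{35}{3}} + 44 = \left(-18\right) \frac{3}{35} + 44 = - \frac{54}{35} + 44 = \frac{1486}{35}$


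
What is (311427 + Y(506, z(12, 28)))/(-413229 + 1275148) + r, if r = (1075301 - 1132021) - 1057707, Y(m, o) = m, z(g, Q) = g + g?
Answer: -960545493480/861919 ≈ -1.1144e+6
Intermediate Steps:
z(g, Q) = 2*g
r = -1114427 (r = -56720 - 1057707 = -1114427)
(311427 + Y(506, z(12, 28)))/(-413229 + 1275148) + r = (311427 + 506)/(-413229 + 1275148) - 1114427 = 311933/861919 - 1114427 = -960545493480/861919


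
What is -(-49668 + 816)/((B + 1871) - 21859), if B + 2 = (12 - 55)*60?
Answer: -24426/11285 ≈ -2.1645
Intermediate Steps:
B = -2582 (B = -2 + (12 - 55)*60 = -2 - 43*60 = -2 - 2580 = -2582)
-(-49668 + 816)/((B + 1871) - 21859) = -(-49668 + 816)/((-2582 + 1871) - 21859) = -(-48852)/(-711 - 21859) = -(-48852)/(-22570) = -(-48852)*(-1)/22570 = -1*24426/11285 = -24426/11285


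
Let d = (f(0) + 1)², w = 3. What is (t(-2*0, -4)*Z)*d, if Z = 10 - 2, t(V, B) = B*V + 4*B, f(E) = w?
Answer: -2048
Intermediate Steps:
f(E) = 3
t(V, B) = 4*B + B*V
Z = 8
d = 16 (d = (3 + 1)² = 4² = 16)
(t(-2*0, -4)*Z)*d = (-4*(4 - 2*0)*8)*16 = (-4*(4 + 0)*8)*16 = (-4*4*8)*16 = -16*8*16 = -128*16 = -2048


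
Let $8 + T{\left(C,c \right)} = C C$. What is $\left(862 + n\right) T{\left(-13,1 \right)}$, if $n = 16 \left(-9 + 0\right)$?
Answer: $115598$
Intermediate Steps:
$T{\left(C,c \right)} = -8 + C^{2}$ ($T{\left(C,c \right)} = -8 + C C = -8 + C^{2}$)
$n = -144$ ($n = 16 \left(-9\right) = -144$)
$\left(862 + n\right) T{\left(-13,1 \right)} = \left(862 - 144\right) \left(-8 + \left(-13\right)^{2}\right) = 718 \left(-8 + 169\right) = 718 \cdot 161 = 115598$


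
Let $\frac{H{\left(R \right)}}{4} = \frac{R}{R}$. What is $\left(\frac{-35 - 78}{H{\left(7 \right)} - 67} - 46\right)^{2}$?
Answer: $\frac{7756225}{3969} \approx 1954.2$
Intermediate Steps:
$H{\left(R \right)} = 4$ ($H{\left(R \right)} = 4 \frac{R}{R} = 4 \cdot 1 = 4$)
$\left(\frac{-35 - 78}{H{\left(7 \right)} - 67} - 46\right)^{2} = \left(\frac{-35 - 78}{4 - 67} - 46\right)^{2} = \left(- \frac{113}{-63} - 46\right)^{2} = \left(\left(-113\right) \left(- \frac{1}{63}\right) - 46\right)^{2} = \left(\frac{113}{63} - 46\right)^{2} = \left(- \frac{2785}{63}\right)^{2} = \frac{7756225}{3969}$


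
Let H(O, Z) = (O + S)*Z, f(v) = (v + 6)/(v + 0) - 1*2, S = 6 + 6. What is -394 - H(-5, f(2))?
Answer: -408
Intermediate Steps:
S = 12
f(v) = -2 + (6 + v)/v (f(v) = (6 + v)/v - 2 = -2 + (6 + v)/v)
H(O, Z) = Z*(12 + O) (H(O, Z) = (O + 12)*Z = (12 + O)*Z = Z*(12 + O))
-394 - H(-5, f(2)) = -394 - (6 - 1*2)/2*(12 - 5) = -394 - (6 - 2)/2*7 = -394 - (½)*4*7 = -394 - 2*7 = -394 - 1*14 = -394 - 14 = -408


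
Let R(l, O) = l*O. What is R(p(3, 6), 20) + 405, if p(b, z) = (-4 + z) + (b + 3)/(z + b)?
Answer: 1375/3 ≈ 458.33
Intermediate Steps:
p(b, z) = -4 + z + (3 + b)/(b + z) (p(b, z) = (-4 + z) + (3 + b)/(b + z) = -4 + z + (3 + b)/(b + z))
R(l, O) = O*l
R(p(3, 6), 20) + 405 = 20*((3 + 6² - 4*6 - 3*3 + 3*6)/(3 + 6)) + 405 = 20*((3 + 36 - 24 - 9 + 18)/9) + 405 = 20*((⅑)*24) + 405 = 20*(8/3) + 405 = 160/3 + 405 = 1375/3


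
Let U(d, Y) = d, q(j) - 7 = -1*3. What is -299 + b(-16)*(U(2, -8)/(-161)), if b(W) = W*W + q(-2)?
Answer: -48659/161 ≈ -302.23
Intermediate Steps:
q(j) = 4 (q(j) = 7 - 1*3 = 7 - 3 = 4)
b(W) = 4 + W² (b(W) = W*W + 4 = W² + 4 = 4 + W²)
-299 + b(-16)*(U(2, -8)/(-161)) = -299 + (4 + (-16)²)*(2/(-161)) = -299 + (4 + 256)*(2*(-1/161)) = -299 + 260*(-2/161) = -299 - 520/161 = -48659/161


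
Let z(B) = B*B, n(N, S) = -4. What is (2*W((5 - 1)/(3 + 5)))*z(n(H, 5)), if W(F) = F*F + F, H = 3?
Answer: 24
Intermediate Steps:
z(B) = B²
W(F) = F + F² (W(F) = F² + F = F + F²)
(2*W((5 - 1)/(3 + 5)))*z(n(H, 5)) = (2*(((5 - 1)/(3 + 5))*(1 + (5 - 1)/(3 + 5))))*(-4)² = (2*((4/8)*(1 + 4/8)))*16 = (2*((4*(⅛))*(1 + 4*(⅛))))*16 = (2*((1 + ½)/2))*16 = (2*((½)*(3/2)))*16 = (2*(¾))*16 = (3/2)*16 = 24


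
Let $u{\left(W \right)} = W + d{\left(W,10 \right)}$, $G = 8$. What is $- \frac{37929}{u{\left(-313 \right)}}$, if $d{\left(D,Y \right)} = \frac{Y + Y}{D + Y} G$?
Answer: $\frac{11492487}{94999} \approx 120.97$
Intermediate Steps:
$d{\left(D,Y \right)} = \frac{16 Y}{D + Y}$ ($d{\left(D,Y \right)} = \frac{Y + Y}{D + Y} 8 = \frac{2 Y}{D + Y} 8 = \frac{16 Y}{D + Y}$)
$u{\left(W \right)} = W + \frac{160}{10 + W}$ ($u{\left(W \right)} = W + 16 \cdot 10 \frac{1}{W + 10} = W + 16 \cdot 10 \frac{1}{10 + W} = W + \frac{160}{10 + W}$)
$- \frac{37929}{u{\left(-313 \right)}} = - \frac{37929}{\frac{1}{10 - 313} \left(160 - 313 \left(10 - 313\right)\right)} = - \frac{37929}{\frac{1}{-303} \left(160 - -94839\right)} = - \frac{37929}{\left(- \frac{1}{303}\right) \left(160 + 94839\right)} = - \frac{37929}{\left(- \frac{1}{303}\right) 94999} = - \frac{37929}{- \frac{94999}{303}} = \left(-37929\right) \left(- \frac{303}{94999}\right) = \frac{11492487}{94999}$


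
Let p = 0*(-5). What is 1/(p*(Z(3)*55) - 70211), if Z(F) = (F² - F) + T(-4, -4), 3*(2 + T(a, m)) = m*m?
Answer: -1/70211 ≈ -1.4243e-5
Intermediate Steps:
T(a, m) = -2 + m²/3 (T(a, m) = -2 + (m*m)/3 = -2 + m²/3)
p = 0
Z(F) = 10/3 + F² - F (Z(F) = (F² - F) + (-2 + (⅓)*(-4)²) = (F² - F) + (-2 + (⅓)*16) = (F² - F) + (-2 + 16/3) = (F² - F) + 10/3 = 10/3 + F² - F)
1/(p*(Z(3)*55) - 70211) = 1/(0*((10/3 + 3² - 1*3)*55) - 70211) = 1/(0*((10/3 + 9 - 3)*55) - 70211) = 1/(0*((28/3)*55) - 70211) = 1/(0*(1540/3) - 70211) = 1/(0 - 70211) = 1/(-70211) = -1/70211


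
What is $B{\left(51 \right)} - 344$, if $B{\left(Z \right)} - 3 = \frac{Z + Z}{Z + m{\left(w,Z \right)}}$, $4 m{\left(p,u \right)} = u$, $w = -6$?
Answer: $- \frac{1697}{5} \approx -339.4$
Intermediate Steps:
$m{\left(p,u \right)} = \frac{u}{4}$
$B{\left(Z \right)} = \frac{23}{5}$ ($B{\left(Z \right)} = 3 + \frac{Z + Z}{Z + \frac{Z}{4}} = 3 + \frac{2 Z}{\frac{5}{4} Z} = 3 + 2 Z \frac{4}{5 Z} = 3 + \frac{8}{5} = \frac{23}{5}$)
$B{\left(51 \right)} - 344 = \frac{23}{5} - 344 = - \frac{1697}{5}$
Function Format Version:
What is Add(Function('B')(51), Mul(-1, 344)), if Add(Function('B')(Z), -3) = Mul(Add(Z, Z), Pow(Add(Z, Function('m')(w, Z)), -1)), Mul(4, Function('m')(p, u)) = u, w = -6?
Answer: Rational(-1697, 5) ≈ -339.40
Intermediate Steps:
Function('m')(p, u) = Mul(Rational(1, 4), u)
Function('B')(Z) = Rational(23, 5) (Function('B')(Z) = Add(3, Mul(Add(Z, Z), Pow(Add(Z, Mul(Rational(1, 4), Z)), -1))) = Add(3, Mul(Mul(2, Z), Pow(Mul(Rational(5, 4), Z), -1))) = Add(3, Mul(Mul(2, Z), Mul(Rational(4, 5), Pow(Z, -1)))) = Add(3, Rational(8, 5)) = Rational(23, 5))
Add(Function('B')(51), Mul(-1, 344)) = Add(Rational(23, 5), Mul(-1, 344)) = Add(Rational(23, 5), -344) = Rational(-1697, 5)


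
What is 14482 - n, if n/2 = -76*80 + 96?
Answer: 26450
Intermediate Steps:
n = -11968 (n = 2*(-76*80 + 96) = 2*(-6080 + 96) = 2*(-5984) = -11968)
14482 - n = 14482 - 1*(-11968) = 14482 + 11968 = 26450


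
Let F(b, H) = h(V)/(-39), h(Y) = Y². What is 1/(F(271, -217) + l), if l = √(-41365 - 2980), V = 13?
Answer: -39/399274 - 63*I*√905/399274 ≈ -9.7677e-5 - 0.0047467*I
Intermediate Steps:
F(b, H) = -13/3 (F(b, H) = 13²/(-39) = 169*(-1/39) = -13/3)
l = 7*I*√905 (l = √(-44345) = 7*I*√905 ≈ 210.58*I)
1/(F(271, -217) + l) = 1/(-13/3 + 7*I*√905)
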